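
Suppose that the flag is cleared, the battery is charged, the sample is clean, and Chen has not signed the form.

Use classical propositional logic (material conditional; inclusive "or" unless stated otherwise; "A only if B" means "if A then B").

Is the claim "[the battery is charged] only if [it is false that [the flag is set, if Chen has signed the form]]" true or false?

The statement is false.

Let V = "the battery is charged" (T), P = "Chen has signed the form" (F), N = "the flag is set" (F).
In symbols: V → ¬(P → N)

P → N = F → F = T
¬(P → N) = ¬T = F
V → ¬(P → N) = T → F = F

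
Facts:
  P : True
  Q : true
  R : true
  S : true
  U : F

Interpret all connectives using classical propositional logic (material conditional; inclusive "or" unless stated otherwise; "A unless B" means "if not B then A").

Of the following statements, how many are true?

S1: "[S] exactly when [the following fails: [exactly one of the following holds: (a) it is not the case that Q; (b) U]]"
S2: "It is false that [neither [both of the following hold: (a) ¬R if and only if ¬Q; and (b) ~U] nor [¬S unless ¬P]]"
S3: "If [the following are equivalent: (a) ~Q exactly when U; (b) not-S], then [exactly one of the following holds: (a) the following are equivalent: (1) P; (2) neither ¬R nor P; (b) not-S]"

3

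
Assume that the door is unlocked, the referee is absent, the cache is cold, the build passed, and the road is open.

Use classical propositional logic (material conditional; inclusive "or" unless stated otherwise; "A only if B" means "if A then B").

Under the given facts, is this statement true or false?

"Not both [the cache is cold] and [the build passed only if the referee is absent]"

Let H = "the cache is warm" (False), Q = "the build passed" (True), W = "the referee is present" (False).
Formalization: not H nand (Q -> not W)

not H = not False = True
not W = not False = True
Q -> not W = True -> True = True
not H nand (Q -> not W) = True nand True = False

False.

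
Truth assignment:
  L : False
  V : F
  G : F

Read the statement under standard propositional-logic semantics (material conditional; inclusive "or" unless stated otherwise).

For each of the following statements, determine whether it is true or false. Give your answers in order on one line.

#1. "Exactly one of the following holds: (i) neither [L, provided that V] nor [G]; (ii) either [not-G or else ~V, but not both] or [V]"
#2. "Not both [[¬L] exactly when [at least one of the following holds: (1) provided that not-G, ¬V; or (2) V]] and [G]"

#1: Parsed as ((V -> L) nor G) xor ((not G xor not V) or V)

V -> L = False -> False = True
(V -> L) nor G = True nor False = False
not G = not False = True
not V = not False = True
not G xor not V = True xor True = False
(not G xor not V) or V = False or False = False
((V -> L) nor G) xor ((not G xor not V) or V) = False xor False = False
Thus #1 is false.

#2: Formalization: (not L iff ((not G -> not V) or V)) nand G

not L = not False = True
not G = not False = True
not V = not False = True
not G -> not V = True -> True = True
(not G -> not V) or V = True or False = True
not L iff ((not G -> not V) or V) = True iff True = True
(not L iff ((not G -> not V) or V)) nand G = True nand False = True
Thus #2 is true.

#1 false / #2 true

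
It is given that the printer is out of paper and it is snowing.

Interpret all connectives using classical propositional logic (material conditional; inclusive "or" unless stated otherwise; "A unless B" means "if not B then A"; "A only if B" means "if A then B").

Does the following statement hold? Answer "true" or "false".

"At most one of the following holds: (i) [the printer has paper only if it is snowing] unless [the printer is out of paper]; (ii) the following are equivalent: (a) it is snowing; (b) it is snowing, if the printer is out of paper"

The statement is false.

Let P = "the printer has paper" (False), Q = "it is snowing" (True).
Parsed as ((P -> Q) or not P) nand (Q iff (not P -> Q))

P -> Q = False -> True = True
not P = not False = True
(P -> Q) or not P = True or True = True
not P = not False = True
not P -> Q = True -> True = True
Q iff (not P -> Q) = True iff True = True
((P -> Q) or not P) nand (Q iff (not P -> Q)) = True nand True = False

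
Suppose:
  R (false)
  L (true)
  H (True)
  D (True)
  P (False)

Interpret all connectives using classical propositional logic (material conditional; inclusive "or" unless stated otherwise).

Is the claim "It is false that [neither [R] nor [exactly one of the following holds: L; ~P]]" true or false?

Values: R=F, L=T, P=F.
This is ¬(R ↓ (L ⊕ ¬P)).

¬P = ¬F = T
L ⊕ ¬P = T ⊕ T = F
R ↓ (L ⊕ ¬P) = F ↓ F = T
¬(R ↓ (L ⊕ ¬P)) = ¬T = F

False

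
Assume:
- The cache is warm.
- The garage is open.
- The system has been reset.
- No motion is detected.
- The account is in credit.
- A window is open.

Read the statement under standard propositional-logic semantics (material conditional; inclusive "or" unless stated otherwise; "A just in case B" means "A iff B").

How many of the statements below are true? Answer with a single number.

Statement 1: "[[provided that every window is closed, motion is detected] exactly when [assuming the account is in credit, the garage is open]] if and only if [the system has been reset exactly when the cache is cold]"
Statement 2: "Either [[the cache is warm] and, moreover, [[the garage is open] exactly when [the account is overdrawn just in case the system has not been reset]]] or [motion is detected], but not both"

Let L = "a window is open" (T), R = "motion is detected" (F), S = "the account is overdrawn" (F), K = "the garage is closed" (F), M = "the system has been reset" (T), U = "the cache is warm" (T).

Statement 1: This is ((~L -> R) <-> (~S -> ~K)) <-> (M <-> ~U).

~L = ~T = F
~L -> R = F -> F = T
~S = ~F = T
~K = ~F = T
~S -> ~K = T -> T = T
(~L -> R) <-> (~S -> ~K) = T <-> T = T
~U = ~T = F
M <-> ~U = T <-> F = F
((~L -> R) <-> (~S -> ~K)) <-> (M <-> ~U) = T <-> F = F
So Statement 1 is false.

Statement 2: Formalization: (U & (~K <-> (S <-> ~M))) xor R

~K = ~F = T
~M = ~T = F
S <-> ~M = F <-> F = T
~K <-> (S <-> ~M) = T <-> T = T
U & (~K <-> (S <-> ~M)) = T & T = T
(U & (~K <-> (S <-> ~M))) xor R = T xor F = T
Hence Statement 2 is true.

1 of the 2 statements is true (Statement 2).

1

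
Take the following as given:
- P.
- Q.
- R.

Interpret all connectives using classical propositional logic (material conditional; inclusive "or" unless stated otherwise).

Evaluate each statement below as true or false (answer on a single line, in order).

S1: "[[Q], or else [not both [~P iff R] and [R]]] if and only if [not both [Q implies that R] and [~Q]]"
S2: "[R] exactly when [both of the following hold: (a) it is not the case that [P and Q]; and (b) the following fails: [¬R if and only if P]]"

S1: Formalization: (Q ∨ ((¬P ↔ R) ↑ R)) ↔ ((Q → R) ↑ ¬Q)

¬P = ¬T = F
¬P ↔ R = F ↔ T = F
(¬P ↔ R) ↑ R = F ↑ T = T
Q ∨ ((¬P ↔ R) ↑ R) = T ∨ T = T
Q → R = T → T = T
¬Q = ¬T = F
(Q → R) ↑ ¬Q = T ↑ F = T
(Q ∨ ((¬P ↔ R) ↑ R)) ↔ ((Q → R) ↑ ¬Q) = T ↔ T = T
Thus S1 is true.

S2: In symbols: R ↔ (¬(P ∧ Q) ∧ ¬(¬R ↔ P))

P ∧ Q = T ∧ T = T
¬(P ∧ Q) = ¬T = F
¬R = ¬T = F
¬R ↔ P = F ↔ T = F
¬(¬R ↔ P) = ¬F = T
¬(P ∧ Q) ∧ ¬(¬R ↔ P) = F ∧ T = F
R ↔ (¬(P ∧ Q) ∧ ¬(¬R ↔ P)) = T ↔ F = F
Thus S2 is false.

S1 true / S2 false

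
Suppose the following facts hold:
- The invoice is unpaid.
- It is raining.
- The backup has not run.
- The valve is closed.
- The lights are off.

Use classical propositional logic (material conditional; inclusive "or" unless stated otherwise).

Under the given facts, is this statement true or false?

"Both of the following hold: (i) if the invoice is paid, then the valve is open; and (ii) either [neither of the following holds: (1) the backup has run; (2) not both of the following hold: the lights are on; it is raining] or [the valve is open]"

The statement is false.

Let M = "the invoice is paid" (F), L = "the valve is open" (F), W = "the backup has run" (F), P = "the lights are on" (F), V = "it is raining" (T).
This is (M -> L) & ((W nor (P nand V)) | L).

M -> L = F -> F = T
P nand V = F nand T = T
W nor (P nand V) = F nor T = F
(W nor (P nand V)) | L = F | F = F
(M -> L) & ((W nor (P nand V)) | L) = T & F = F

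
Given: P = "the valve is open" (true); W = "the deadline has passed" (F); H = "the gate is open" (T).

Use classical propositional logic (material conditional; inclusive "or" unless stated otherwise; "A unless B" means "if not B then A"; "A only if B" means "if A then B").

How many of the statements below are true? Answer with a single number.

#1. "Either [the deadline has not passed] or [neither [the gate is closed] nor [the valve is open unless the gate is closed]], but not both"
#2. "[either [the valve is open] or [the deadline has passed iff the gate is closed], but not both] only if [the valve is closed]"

2

#1: This is ~W xor (~H nor (P | ~H)).

~W = ~F = T
~H = ~T = F
~H = ~T = F
P | ~H = T | F = T
~H nor (P | ~H) = F nor T = F
~W xor (~H nor (P | ~H)) = T xor F = T
Hence #1 is true.

#2: This is (P xor (W <-> ~H)) -> ~P.

~H = ~T = F
W <-> ~H = F <-> F = T
P xor (W <-> ~H) = T xor T = F
~P = ~T = F
(P xor (W <-> ~H)) -> ~P = F -> F = T
Thus #2 is true.

2 of the 2 statements are true.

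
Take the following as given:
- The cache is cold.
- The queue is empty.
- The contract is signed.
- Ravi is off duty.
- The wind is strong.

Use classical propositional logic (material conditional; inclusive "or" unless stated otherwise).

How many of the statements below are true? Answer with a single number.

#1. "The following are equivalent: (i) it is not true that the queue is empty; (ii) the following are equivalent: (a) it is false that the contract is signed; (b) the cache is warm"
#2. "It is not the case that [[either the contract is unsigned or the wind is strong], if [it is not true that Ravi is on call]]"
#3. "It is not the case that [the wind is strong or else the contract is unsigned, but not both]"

Let N = "the queue is empty" (T), S = "the contract is signed" (T), D = "the cache is warm" (F), R = "Ravi is on call" (F), P = "the wind is strong" (T).

#1: This is ~N <-> (~S <-> D).

~N = ~T = F
~S = ~T = F
~S <-> D = F <-> F = T
~N <-> (~S <-> D) = F <-> T = F
Thus #1 is false.

#2: Formalization: ~(~R -> (~S | P))

~R = ~F = T
~S = ~T = F
~S | P = F | T = T
~R -> (~S | P) = T -> T = T
~(~R -> (~S | P)) = ~T = F
Hence #2 is false.

#3: In symbols: ~(P xor ~S)

~S = ~T = F
P xor ~S = T xor F = T
~(P xor ~S) = ~T = F
Hence #3 is false.

Count: 0.

0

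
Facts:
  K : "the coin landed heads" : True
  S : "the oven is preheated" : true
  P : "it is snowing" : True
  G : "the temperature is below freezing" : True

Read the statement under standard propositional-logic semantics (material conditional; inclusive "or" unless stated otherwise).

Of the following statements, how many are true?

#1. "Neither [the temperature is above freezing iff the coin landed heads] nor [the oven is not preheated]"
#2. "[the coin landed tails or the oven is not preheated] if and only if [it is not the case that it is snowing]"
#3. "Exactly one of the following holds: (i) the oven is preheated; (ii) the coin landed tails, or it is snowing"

2

#1: Formalization: (¬G ↔ K) ↓ ¬S

¬G = ¬T = F
¬G ↔ K = F ↔ T = F
¬S = ¬T = F
(¬G ↔ K) ↓ ¬S = F ↓ F = T
Thus #1 is true.

#2: In symbols: (¬K ∨ ¬S) ↔ ¬P

¬K = ¬T = F
¬S = ¬T = F
¬K ∨ ¬S = F ∨ F = F
¬P = ¬T = F
(¬K ∨ ¬S) ↔ ¬P = F ↔ F = T
Thus #2 is true.

#3: Parsed as S ⊕ (¬K ∨ P)

¬K = ¬T = F
¬K ∨ P = F ∨ T = T
S ⊕ (¬K ∨ P) = T ⊕ T = F
Thus #3 is false.

Count: 2.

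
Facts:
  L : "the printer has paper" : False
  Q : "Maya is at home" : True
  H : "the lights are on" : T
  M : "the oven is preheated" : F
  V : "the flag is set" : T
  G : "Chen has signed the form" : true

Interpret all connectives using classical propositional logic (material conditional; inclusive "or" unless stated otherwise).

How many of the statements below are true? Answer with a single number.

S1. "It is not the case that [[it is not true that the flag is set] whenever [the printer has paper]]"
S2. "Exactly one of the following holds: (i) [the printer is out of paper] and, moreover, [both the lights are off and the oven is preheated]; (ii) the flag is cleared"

0

S1: In symbols: ¬(L → ¬V)

¬V = ¬T = F
L → ¬V = F → F = T
¬(L → ¬V) = ¬T = F
So S1 is false.

S2: This is (¬L ∧ (¬H ∧ M)) ⊕ ¬V.

¬L = ¬F = T
¬H = ¬T = F
¬H ∧ M = F ∧ F = F
¬L ∧ (¬H ∧ M) = T ∧ F = F
¬V = ¬T = F
(¬L ∧ (¬H ∧ M)) ⊕ ¬V = F ⊕ F = F
Hence S2 is false.

True statements: 0 (none).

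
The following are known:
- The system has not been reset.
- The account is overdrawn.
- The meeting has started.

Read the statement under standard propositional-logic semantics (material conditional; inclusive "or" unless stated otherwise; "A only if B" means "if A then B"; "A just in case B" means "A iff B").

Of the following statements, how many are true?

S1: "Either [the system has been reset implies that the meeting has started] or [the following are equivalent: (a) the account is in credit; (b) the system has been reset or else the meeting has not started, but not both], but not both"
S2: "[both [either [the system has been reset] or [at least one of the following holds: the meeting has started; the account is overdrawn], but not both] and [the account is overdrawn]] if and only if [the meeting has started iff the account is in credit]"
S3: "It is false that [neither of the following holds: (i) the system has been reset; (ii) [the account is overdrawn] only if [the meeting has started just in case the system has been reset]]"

Let P = "the system has been reset" (F), U = "the meeting has started" (T), G = "the account is overdrawn" (T).

S1: In symbols: (P → U) ⊕ (¬G ↔ (P ⊕ ¬U))

P → U = F → T = T
¬G = ¬T = F
¬U = ¬T = F
P ⊕ ¬U = F ⊕ F = F
¬G ↔ (P ⊕ ¬U) = F ↔ F = T
(P → U) ⊕ (¬G ↔ (P ⊕ ¬U)) = T ⊕ T = F
Thus S1 is false.

S2: Parsed as ((P ⊕ (U ∨ G)) ∧ G) ↔ (U ↔ ¬G)

U ∨ G = T ∨ T = T
P ⊕ (U ∨ G) = F ⊕ T = T
(P ⊕ (U ∨ G)) ∧ G = T ∧ T = T
¬G = ¬T = F
U ↔ ¬G = T ↔ F = F
((P ⊕ (U ∨ G)) ∧ G) ↔ (U ↔ ¬G) = T ↔ F = F
Hence S2 is false.

S3: Parsed as ¬(P ↓ (G → (U ↔ P)))

U ↔ P = T ↔ F = F
G → (U ↔ P) = T → F = F
P ↓ (G → (U ↔ P)) = F ↓ F = T
¬(P ↓ (G → (U ↔ P))) = ¬T = F
Hence S3 is false.

Count: 0.

0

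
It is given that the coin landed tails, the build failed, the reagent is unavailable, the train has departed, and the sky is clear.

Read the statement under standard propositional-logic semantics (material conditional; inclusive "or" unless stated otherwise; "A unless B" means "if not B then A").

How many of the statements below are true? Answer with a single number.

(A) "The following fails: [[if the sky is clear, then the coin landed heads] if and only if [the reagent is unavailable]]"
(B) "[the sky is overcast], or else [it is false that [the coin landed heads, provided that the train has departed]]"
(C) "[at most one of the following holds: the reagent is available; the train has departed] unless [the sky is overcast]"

Let U = "the sky is overcast" (F), P = "the coin landed heads" (F), R = "the reagent is available" (F), S = "the train has departed" (T).

(A): Formalization: ~((~U -> P) <-> ~R)

~U = ~F = T
~U -> P = T -> F = F
~R = ~F = T
(~U -> P) <-> ~R = F <-> T = F
~((~U -> P) <-> ~R) = ~F = T
Hence (A) is true.

(B): Parsed as U | ~(S -> P)

S -> P = T -> F = F
~(S -> P) = ~F = T
U | ~(S -> P) = F | T = T
So (B) is true.

(C): This is (R nand S) | U.

R nand S = F nand T = T
(R nand S) | U = T | F = T
Hence (C) is true.

3 of the 3 statements are true.

3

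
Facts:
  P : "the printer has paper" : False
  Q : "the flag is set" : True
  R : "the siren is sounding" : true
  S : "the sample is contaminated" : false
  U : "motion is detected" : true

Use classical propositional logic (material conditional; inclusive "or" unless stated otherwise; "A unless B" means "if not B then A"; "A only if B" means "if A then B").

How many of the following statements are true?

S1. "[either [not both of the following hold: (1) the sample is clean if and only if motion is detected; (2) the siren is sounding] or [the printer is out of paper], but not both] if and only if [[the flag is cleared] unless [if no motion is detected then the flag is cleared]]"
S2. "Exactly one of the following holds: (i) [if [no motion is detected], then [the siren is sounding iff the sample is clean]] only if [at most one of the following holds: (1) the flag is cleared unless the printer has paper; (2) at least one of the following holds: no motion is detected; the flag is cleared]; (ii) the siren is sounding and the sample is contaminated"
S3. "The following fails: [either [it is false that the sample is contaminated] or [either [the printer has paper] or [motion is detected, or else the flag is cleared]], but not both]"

S1: In symbols: (((¬S ↔ U) ↑ R) ⊕ ¬P) ↔ (¬Q ∨ (¬U → ¬Q))

¬S = ¬F = T
¬S ↔ U = T ↔ T = T
(¬S ↔ U) ↑ R = T ↑ T = F
¬P = ¬F = T
((¬S ↔ U) ↑ R) ⊕ ¬P = F ⊕ T = T
¬Q = ¬T = F
¬U = ¬T = F
¬Q = ¬T = F
¬U → ¬Q = F → F = T
¬Q ∨ (¬U → ¬Q) = F ∨ T = T
(((¬S ↔ U) ↑ R) ⊕ ¬P) ↔ (¬Q ∨ (¬U → ¬Q)) = T ↔ T = T
Thus S1 is true.

S2: This is ((¬U → (R ↔ ¬S)) → ((¬Q ∨ P) ↑ (¬U ∨ ¬Q))) ⊕ (R ∧ S).

¬U = ¬T = F
¬S = ¬F = T
R ↔ ¬S = T ↔ T = T
¬U → (R ↔ ¬S) = F → T = T
¬Q = ¬T = F
¬Q ∨ P = F ∨ F = F
¬U = ¬T = F
¬Q = ¬T = F
¬U ∨ ¬Q = F ∨ F = F
(¬Q ∨ P) ↑ (¬U ∨ ¬Q) = F ↑ F = T
(¬U → (R ↔ ¬S)) → ((¬Q ∨ P) ↑ (¬U ∨ ¬Q)) = T → T = T
R ∧ S = T ∧ F = F
((¬U → (R ↔ ¬S)) → ((¬Q ∨ P) ↑ (¬U ∨ ¬Q))) ⊕ (R ∧ S) = T ⊕ F = T
Hence S2 is true.

S3: Formalization: ¬(¬S ⊕ (P ∨ (U ∨ ¬Q)))

¬S = ¬F = T
¬Q = ¬T = F
U ∨ ¬Q = T ∨ F = T
P ∨ (U ∨ ¬Q) = F ∨ T = T
¬S ⊕ (P ∨ (U ∨ ¬Q)) = T ⊕ T = F
¬(¬S ⊕ (P ∨ (U ∨ ¬Q))) = ¬F = T
Thus S3 is true.

Count: 3.

3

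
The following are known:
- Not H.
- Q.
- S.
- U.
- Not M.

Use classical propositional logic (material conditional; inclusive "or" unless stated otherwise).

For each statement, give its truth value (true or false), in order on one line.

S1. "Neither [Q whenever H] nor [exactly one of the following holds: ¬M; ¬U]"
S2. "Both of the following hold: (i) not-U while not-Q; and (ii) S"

S1: In symbols: (H -> Q) nor (~M xor ~U)

H -> Q = F -> T = T
~M = ~F = T
~U = ~T = F
~M xor ~U = T xor F = T
(H -> Q) nor (~M xor ~U) = T nor T = F
So S1 is false.

S2: This is (~U & ~Q) & S.

~U = ~T = F
~Q = ~T = F
~U & ~Q = F & F = F
(~U & ~Q) & S = F & T = F
Thus S2 is false.

S1 False / S2 False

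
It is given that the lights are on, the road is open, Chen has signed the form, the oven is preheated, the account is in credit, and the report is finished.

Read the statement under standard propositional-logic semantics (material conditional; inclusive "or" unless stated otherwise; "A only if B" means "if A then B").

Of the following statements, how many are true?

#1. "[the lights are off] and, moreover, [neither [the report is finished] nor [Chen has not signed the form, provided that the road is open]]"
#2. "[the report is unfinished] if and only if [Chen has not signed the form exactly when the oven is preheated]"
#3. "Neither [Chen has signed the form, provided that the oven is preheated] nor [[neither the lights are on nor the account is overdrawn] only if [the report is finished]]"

1

Let G = "the lights are on" (T), S = "the report is finished" (T), W = "the road is closed" (F), N = "Chen has signed the form" (T), U = "the oven is preheated" (T), V = "the account is overdrawn" (F).

#1: Parsed as ~G & (S nor (~W -> ~N))

~G = ~T = F
~W = ~F = T
~N = ~T = F
~W -> ~N = T -> F = F
S nor (~W -> ~N) = T nor F = F
~G & (S nor (~W -> ~N)) = F & F = F
Hence #1 is false.

#2: Formalization: ~S <-> (~N <-> U)

~S = ~T = F
~N = ~T = F
~N <-> U = F <-> T = F
~S <-> (~N <-> U) = F <-> F = T
So #2 is true.

#3: Parsed as (U -> N) nor ((G nor V) -> S)

U -> N = T -> T = T
G nor V = T nor F = F
(G nor V) -> S = F -> T = T
(U -> N) nor ((G nor V) -> S) = T nor T = F
Hence #3 is false.

True statements: 1.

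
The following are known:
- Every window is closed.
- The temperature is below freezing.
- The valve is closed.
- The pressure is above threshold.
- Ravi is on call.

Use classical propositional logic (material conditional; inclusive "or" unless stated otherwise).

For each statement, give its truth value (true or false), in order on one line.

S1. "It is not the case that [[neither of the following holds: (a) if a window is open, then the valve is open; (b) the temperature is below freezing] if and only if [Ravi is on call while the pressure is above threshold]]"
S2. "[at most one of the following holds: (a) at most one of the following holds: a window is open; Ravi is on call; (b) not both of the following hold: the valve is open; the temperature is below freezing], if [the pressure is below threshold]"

Let P = "a window is open" (F), R = "the valve is open" (F), Q = "the temperature is below freezing" (T), U = "Ravi is on call" (T), S = "the pressure is above threshold" (T).

S1: This is ¬(((P → R) ↓ Q) ↔ (U ∧ S)).

P → R = F → F = T
(P → R) ↓ Q = T ↓ T = F
U ∧ S = T ∧ T = T
((P → R) ↓ Q) ↔ (U ∧ S) = F ↔ T = F
¬(((P → R) ↓ Q) ↔ (U ∧ S)) = ¬F = T
Thus S1 is true.

S2: Parsed as ¬S → ((P ↑ U) ↑ (R ↑ Q))

¬S = ¬T = F
P ↑ U = F ↑ T = T
R ↑ Q = F ↑ T = T
(P ↑ U) ↑ (R ↑ Q) = T ↑ T = F
¬S → ((P ↑ U) ↑ (R ↑ Q)) = F → F = T
So S2 is true.

S1 T; S2 T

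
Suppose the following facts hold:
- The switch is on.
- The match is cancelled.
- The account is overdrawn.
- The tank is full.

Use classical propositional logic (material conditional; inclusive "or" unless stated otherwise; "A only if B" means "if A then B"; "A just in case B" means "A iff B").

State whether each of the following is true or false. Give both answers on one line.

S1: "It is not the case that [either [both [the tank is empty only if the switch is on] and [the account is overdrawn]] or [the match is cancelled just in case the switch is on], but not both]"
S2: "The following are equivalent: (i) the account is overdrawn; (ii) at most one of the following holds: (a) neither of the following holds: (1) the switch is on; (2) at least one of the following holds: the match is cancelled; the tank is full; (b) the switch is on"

Let S = "the tank is full" (True), P = "the switch is on" (True), R = "the account is overdrawn" (True), Q = "the match is cancelled" (True).

S1: Formalization: not (((not S -> P) and R) xor (Q iff P))

not S = not True = False
not S -> P = False -> True = True
(not S -> P) and R = True and True = True
Q iff P = True iff True = True
((not S -> P) and R) xor (Q iff P) = True xor True = False
not (((not S -> P) and R) xor (Q iff P)) = not False = True
Thus S1 is true.

S2: Formalization: R iff ((P nor (Q or S)) nand P)

Q or S = True or True = True
P nor (Q or S) = True nor True = False
(P nor (Q or S)) nand P = False nand True = True
R iff ((P nor (Q or S)) nand P) = True iff True = True
Hence S2 is true.

S1 T; S2 T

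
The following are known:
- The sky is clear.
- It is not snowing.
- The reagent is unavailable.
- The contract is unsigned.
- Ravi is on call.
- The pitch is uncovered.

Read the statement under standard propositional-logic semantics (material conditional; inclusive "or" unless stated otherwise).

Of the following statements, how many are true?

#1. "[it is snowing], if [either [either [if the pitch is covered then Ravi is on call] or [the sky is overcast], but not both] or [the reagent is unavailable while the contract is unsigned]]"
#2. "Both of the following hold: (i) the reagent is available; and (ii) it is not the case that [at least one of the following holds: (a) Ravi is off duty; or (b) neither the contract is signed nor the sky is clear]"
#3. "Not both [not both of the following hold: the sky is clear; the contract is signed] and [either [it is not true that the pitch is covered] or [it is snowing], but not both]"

0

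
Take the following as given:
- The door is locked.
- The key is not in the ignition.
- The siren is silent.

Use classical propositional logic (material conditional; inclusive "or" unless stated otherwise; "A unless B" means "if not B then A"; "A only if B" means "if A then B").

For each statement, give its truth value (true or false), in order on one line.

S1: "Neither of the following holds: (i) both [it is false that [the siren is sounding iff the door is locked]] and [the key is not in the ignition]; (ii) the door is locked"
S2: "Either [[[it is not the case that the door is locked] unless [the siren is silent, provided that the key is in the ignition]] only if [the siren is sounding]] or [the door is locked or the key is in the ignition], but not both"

S1 false, S2 true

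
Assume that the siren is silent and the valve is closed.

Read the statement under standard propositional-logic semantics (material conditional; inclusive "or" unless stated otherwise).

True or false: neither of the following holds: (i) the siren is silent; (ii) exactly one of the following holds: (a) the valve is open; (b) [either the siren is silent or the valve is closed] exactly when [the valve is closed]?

Let Q = "the siren is sounding" (False), P = "the valve is open" (False).
This is not Q nor (P xor ((not Q or not P) iff not P)).

not Q = not False = True
not Q = not False = True
not P = not False = True
not Q or not P = True or True = True
not P = not False = True
(not Q or not P) iff not P = True iff True = True
P xor ((not Q or not P) iff not P) = False xor True = True
not Q nor (P xor ((not Q or not P) iff not P)) = True nor True = False

False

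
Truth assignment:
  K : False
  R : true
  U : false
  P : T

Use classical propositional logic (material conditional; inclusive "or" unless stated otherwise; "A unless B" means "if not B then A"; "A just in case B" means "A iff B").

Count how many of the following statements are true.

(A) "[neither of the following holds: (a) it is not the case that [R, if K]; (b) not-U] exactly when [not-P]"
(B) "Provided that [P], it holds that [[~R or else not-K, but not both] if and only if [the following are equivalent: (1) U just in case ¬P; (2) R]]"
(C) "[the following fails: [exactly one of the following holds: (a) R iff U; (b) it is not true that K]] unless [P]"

(A): In symbols: (~(K -> R) nor ~U) <-> ~P

K -> R = F -> T = T
~(K -> R) = ~T = F
~U = ~F = T
~(K -> R) nor ~U = F nor T = F
~P = ~T = F
(~(K -> R) nor ~U) <-> ~P = F <-> F = T
Thus (A) is true.

(B): In symbols: P -> ((~R xor ~K) <-> ((U <-> ~P) <-> R))

~R = ~T = F
~K = ~F = T
~R xor ~K = F xor T = T
~P = ~T = F
U <-> ~P = F <-> F = T
(U <-> ~P) <-> R = T <-> T = T
(~R xor ~K) <-> ((U <-> ~P) <-> R) = T <-> T = T
P -> ((~R xor ~K) <-> ((U <-> ~P) <-> R)) = T -> T = T
Thus (B) is true.

(C): Parsed as ~((R <-> U) xor ~K) | P

R <-> U = T <-> F = F
~K = ~F = T
(R <-> U) xor ~K = F xor T = T
~((R <-> U) xor ~K) = ~T = F
~((R <-> U) xor ~K) | P = F | T = T
Thus (C) is true.

3 of the 3 statements are true.

3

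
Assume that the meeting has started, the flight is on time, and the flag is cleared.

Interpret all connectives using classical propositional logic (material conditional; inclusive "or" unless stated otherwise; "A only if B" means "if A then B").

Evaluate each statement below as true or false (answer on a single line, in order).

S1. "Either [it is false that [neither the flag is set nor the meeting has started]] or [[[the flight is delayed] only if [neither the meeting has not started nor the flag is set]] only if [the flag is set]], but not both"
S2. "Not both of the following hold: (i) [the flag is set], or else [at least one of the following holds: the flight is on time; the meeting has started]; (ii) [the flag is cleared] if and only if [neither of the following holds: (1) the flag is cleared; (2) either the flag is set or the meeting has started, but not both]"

S1 T; S2 T

Let R = "the flag is set" (F), G = "the meeting has started" (T), S = "the flight is delayed" (F).

S1: Formalization: ¬(R ↓ G) ⊕ ((S → (¬G ↓ R)) → R)

R ↓ G = F ↓ T = F
¬(R ↓ G) = ¬F = T
¬G = ¬T = F
¬G ↓ R = F ↓ F = T
S → (¬G ↓ R) = F → T = T
(S → (¬G ↓ R)) → R = T → F = F
¬(R ↓ G) ⊕ ((S → (¬G ↓ R)) → R) = T ⊕ F = T
Thus S1 is true.

S2: Parsed as (R ∨ (¬S ∨ G)) ↑ (¬R ↔ (¬R ↓ (R ⊕ G)))

¬S = ¬F = T
¬S ∨ G = T ∨ T = T
R ∨ (¬S ∨ G) = F ∨ T = T
¬R = ¬F = T
¬R = ¬F = T
R ⊕ G = F ⊕ T = T
¬R ↓ (R ⊕ G) = T ↓ T = F
¬R ↔ (¬R ↓ (R ⊕ G)) = T ↔ F = F
(R ∨ (¬S ∨ G)) ↑ (¬R ↔ (¬R ↓ (R ⊕ G))) = T ↑ F = T
Hence S2 is true.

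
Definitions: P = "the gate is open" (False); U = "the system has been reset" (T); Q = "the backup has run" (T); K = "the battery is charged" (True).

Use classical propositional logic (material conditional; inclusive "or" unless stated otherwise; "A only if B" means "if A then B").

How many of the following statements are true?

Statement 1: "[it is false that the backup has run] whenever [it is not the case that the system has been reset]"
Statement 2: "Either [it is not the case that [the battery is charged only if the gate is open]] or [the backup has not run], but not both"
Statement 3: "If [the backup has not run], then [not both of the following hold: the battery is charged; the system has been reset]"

3

Statement 1: In symbols: ¬U → ¬Q

¬U = ¬T = F
¬Q = ¬T = F
¬U → ¬Q = F → F = T
Hence Statement 1 is true.

Statement 2: Formalization: ¬(K → P) ⊕ ¬Q

K → P = T → F = F
¬(K → P) = ¬F = T
¬Q = ¬T = F
¬(K → P) ⊕ ¬Q = T ⊕ F = T
Thus Statement 2 is true.

Statement 3: This is ¬Q → (K ↑ U).

¬Q = ¬T = F
K ↑ U = T ↑ T = F
¬Q → (K ↑ U) = F → F = T
So Statement 3 is true.

True statements: 3.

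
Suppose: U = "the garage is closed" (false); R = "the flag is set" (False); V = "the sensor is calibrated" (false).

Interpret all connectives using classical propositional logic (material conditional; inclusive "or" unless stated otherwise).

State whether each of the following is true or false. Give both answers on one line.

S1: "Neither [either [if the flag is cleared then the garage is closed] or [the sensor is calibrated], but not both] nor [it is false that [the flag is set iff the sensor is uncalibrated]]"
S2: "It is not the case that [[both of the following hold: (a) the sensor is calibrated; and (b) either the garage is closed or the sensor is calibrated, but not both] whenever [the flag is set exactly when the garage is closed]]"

S1: In symbols: ((¬R → U) ⊕ V) ↓ ¬(R ↔ ¬V)

¬R = ¬F = T
¬R → U = T → F = F
(¬R → U) ⊕ V = F ⊕ F = F
¬V = ¬F = T
R ↔ ¬V = F ↔ T = F
¬(R ↔ ¬V) = ¬F = T
((¬R → U) ⊕ V) ↓ ¬(R ↔ ¬V) = F ↓ T = F
Thus S1 is false.

S2: This is ¬((R ↔ U) → (V ∧ (U ⊕ V))).

R ↔ U = F ↔ F = T
U ⊕ V = F ⊕ F = F
V ∧ (U ⊕ V) = F ∧ F = F
(R ↔ U) → (V ∧ (U ⊕ V)) = T → F = F
¬((R ↔ U) → (V ∧ (U ⊕ V))) = ¬F = T
Thus S2 is true.

S1 F, S2 T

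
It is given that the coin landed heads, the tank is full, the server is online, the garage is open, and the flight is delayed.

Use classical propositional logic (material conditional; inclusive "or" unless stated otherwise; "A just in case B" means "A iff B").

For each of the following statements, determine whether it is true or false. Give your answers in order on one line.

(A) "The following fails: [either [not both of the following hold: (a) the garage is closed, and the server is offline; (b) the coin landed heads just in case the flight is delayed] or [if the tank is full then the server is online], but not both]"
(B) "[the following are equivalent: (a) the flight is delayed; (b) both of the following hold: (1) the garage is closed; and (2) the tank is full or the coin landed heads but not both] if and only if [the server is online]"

(A) True; (B) False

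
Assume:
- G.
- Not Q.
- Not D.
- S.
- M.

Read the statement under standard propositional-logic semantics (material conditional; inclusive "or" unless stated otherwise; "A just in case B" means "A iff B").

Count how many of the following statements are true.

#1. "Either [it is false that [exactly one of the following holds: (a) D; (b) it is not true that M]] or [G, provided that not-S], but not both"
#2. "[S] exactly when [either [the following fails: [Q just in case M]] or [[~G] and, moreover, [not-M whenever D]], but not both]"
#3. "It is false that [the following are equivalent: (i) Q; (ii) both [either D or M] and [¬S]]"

1

#1: This is ~(D xor ~M) xor (~S -> G).

~M = ~T = F
D xor ~M = F xor F = F
~(D xor ~M) = ~F = T
~S = ~T = F
~S -> G = F -> T = T
~(D xor ~M) xor (~S -> G) = T xor T = F
Thus #1 is false.

#2: This is S <-> (~(Q <-> M) xor (~G & (D -> ~M))).

Q <-> M = F <-> T = F
~(Q <-> M) = ~F = T
~G = ~T = F
~M = ~T = F
D -> ~M = F -> F = T
~G & (D -> ~M) = F & T = F
~(Q <-> M) xor (~G & (D -> ~M)) = T xor F = T
S <-> (~(Q <-> M) xor (~G & (D -> ~M))) = T <-> T = T
Thus #2 is true.

#3: This is ~(Q <-> ((D | M) & ~S)).

D | M = F | T = T
~S = ~T = F
(D | M) & ~S = T & F = F
Q <-> ((D | M) & ~S) = F <-> F = T
~(Q <-> ((D | M) & ~S)) = ~T = F
Hence #3 is false.

True statements: 1.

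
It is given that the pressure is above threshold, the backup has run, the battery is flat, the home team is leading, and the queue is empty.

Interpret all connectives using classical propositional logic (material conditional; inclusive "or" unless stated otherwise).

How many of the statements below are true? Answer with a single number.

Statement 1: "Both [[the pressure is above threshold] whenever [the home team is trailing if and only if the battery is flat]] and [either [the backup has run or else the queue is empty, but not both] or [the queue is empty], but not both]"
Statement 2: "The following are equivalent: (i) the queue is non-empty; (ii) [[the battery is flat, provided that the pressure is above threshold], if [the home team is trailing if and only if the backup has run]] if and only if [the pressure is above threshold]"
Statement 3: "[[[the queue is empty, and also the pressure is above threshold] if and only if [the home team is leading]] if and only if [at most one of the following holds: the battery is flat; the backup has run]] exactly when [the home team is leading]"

Let P = "the home team is leading" (T), W = "the battery is charged" (F), K = "the pressure is above threshold" (T), D = "the backup has run" (T), V = "the queue is empty" (T).

Statement 1: In symbols: ((¬P ↔ ¬W) → K) ∧ ((D ⊕ V) ⊕ V)

¬P = ¬T = F
¬W = ¬F = T
¬P ↔ ¬W = F ↔ T = F
(¬P ↔ ¬W) → K = F → T = T
D ⊕ V = T ⊕ T = F
(D ⊕ V) ⊕ V = F ⊕ T = T
((¬P ↔ ¬W) → K) ∧ ((D ⊕ V) ⊕ V) = T ∧ T = T
Hence Statement 1 is true.

Statement 2: Formalization: ¬V ↔ (((¬P ↔ D) → (K → ¬W)) ↔ K)

¬V = ¬T = F
¬P = ¬T = F
¬P ↔ D = F ↔ T = F
¬W = ¬F = T
K → ¬W = T → T = T
(¬P ↔ D) → (K → ¬W) = F → T = T
((¬P ↔ D) → (K → ¬W)) ↔ K = T ↔ T = T
¬V ↔ (((¬P ↔ D) → (K → ¬W)) ↔ K) = F ↔ T = F
Hence Statement 2 is false.

Statement 3: Formalization: (((V ∧ K) ↔ P) ↔ (¬W ↑ D)) ↔ P

V ∧ K = T ∧ T = T
(V ∧ K) ↔ P = T ↔ T = T
¬W = ¬F = T
¬W ↑ D = T ↑ T = F
((V ∧ K) ↔ P) ↔ (¬W ↑ D) = T ↔ F = F
(((V ∧ K) ↔ P) ↔ (¬W ↑ D)) ↔ P = F ↔ T = F
Hence Statement 3 is false.

Count: 1.

1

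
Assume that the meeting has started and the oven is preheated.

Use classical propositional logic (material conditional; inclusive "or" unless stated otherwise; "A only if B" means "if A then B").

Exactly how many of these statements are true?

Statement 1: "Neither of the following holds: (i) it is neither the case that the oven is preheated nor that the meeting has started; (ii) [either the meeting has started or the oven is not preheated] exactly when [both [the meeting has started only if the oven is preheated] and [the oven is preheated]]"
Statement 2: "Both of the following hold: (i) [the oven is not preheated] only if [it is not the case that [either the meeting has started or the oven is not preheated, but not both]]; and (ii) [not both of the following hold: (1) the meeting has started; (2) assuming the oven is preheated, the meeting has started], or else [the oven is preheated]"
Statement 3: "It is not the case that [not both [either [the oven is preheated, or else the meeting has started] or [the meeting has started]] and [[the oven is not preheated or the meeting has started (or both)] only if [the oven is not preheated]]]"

Let Q = "the oven is preheated" (T), P = "the meeting has started" (T).

Statement 1: In symbols: (Q ↓ P) ↓ ((P ∨ ¬Q) ↔ ((P → Q) ∧ Q))

Q ↓ P = T ↓ T = F
¬Q = ¬T = F
P ∨ ¬Q = T ∨ F = T
P → Q = T → T = T
(P → Q) ∧ Q = T ∧ T = T
(P ∨ ¬Q) ↔ ((P → Q) ∧ Q) = T ↔ T = T
(Q ↓ P) ↓ ((P ∨ ¬Q) ↔ ((P → Q) ∧ Q)) = F ↓ T = F
So Statement 1 is false.

Statement 2: This is (¬Q → ¬(P ⊕ ¬Q)) ∧ ((P ↑ (Q → P)) ∨ Q).

¬Q = ¬T = F
¬Q = ¬T = F
P ⊕ ¬Q = T ⊕ F = T
¬(P ⊕ ¬Q) = ¬T = F
¬Q → ¬(P ⊕ ¬Q) = F → F = T
Q → P = T → T = T
P ↑ (Q → P) = T ↑ T = F
(P ↑ (Q → P)) ∨ Q = F ∨ T = T
(¬Q → ¬(P ⊕ ¬Q)) ∧ ((P ↑ (Q → P)) ∨ Q) = T ∧ T = T
Thus Statement 2 is true.

Statement 3: Parsed as ¬(((Q ∨ P) ∨ P) ↑ ((¬Q ∨ P) → ¬Q))

Q ∨ P = T ∨ T = T
(Q ∨ P) ∨ P = T ∨ T = T
¬Q = ¬T = F
¬Q ∨ P = F ∨ T = T
¬Q = ¬T = F
(¬Q ∨ P) → ¬Q = T → F = F
((Q ∨ P) ∨ P) ↑ ((¬Q ∨ P) → ¬Q) = T ↑ F = T
¬(((Q ∨ P) ∨ P) ↑ ((¬Q ∨ P) → ¬Q)) = ¬T = F
Hence Statement 3 is false.

1 of the 3 statements is true (Statement 2).

1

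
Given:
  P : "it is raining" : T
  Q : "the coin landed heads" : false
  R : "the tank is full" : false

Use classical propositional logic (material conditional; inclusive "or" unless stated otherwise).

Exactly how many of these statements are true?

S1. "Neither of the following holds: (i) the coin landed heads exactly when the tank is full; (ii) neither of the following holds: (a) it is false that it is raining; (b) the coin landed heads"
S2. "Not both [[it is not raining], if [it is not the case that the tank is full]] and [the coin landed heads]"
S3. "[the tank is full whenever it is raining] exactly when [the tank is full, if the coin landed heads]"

S1: In symbols: (Q ↔ R) ↓ (¬P ↓ Q)

Q ↔ R = F ↔ F = T
¬P = ¬T = F
¬P ↓ Q = F ↓ F = T
(Q ↔ R) ↓ (¬P ↓ Q) = T ↓ T = F
Hence S1 is false.

S2: In symbols: (¬R → ¬P) ↑ Q

¬R = ¬F = T
¬P = ¬T = F
¬R → ¬P = T → F = F
(¬R → ¬P) ↑ Q = F ↑ F = T
Thus S2 is true.

S3: Parsed as (P → R) ↔ (Q → R)

P → R = T → F = F
Q → R = F → F = T
(P → R) ↔ (Q → R) = F ↔ T = F
Hence S3 is false.

True statements: 1.

1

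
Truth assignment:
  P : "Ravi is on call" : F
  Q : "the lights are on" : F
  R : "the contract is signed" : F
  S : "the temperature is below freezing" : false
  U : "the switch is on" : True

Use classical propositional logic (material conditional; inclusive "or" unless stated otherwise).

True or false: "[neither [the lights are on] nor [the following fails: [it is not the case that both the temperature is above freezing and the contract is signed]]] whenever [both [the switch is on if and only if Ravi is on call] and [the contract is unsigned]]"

True.

This is ((U <-> P) & ~R) -> (Q nor ~(~S nand R)).

U <-> P = T <-> F = F
~R = ~F = T
(U <-> P) & ~R = F & T = F
~S = ~F = T
~S nand R = T nand F = T
~(~S nand R) = ~T = F
Q nor ~(~S nand R) = F nor F = T
((U <-> P) & ~R) -> (Q nor ~(~S nand R)) = F -> T = T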